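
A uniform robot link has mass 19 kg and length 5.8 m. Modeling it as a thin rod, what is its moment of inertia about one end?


I = (1/3) * m * L^2
= (1/3) * 19 * 5.8^2
= 0.333333 * 19 * 33.64
= 213.0533 kg*m^2


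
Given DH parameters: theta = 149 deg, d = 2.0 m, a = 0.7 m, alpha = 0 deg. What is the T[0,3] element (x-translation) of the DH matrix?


T[0,3] = a * cos(theta)
= 0.7 * cos(149 deg)
= 0.7 * -0.8572
= -0.6


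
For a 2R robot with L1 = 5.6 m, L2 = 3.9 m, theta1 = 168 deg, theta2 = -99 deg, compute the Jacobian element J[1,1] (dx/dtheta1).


J[1,1] = -L1*sin(t1) - L2*sin(t1+t2)
= -5.6*sin(168) - 3.9*sin(69)
= -4.8053


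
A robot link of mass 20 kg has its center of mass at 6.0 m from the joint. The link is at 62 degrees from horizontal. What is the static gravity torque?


tau = m*g*L*cos(angle)
= 20 * 9.81 * 6.0 * cos(62 deg)
= 20 * 9.81 * 6.0 * 0.4695
= 552.6619 Nm


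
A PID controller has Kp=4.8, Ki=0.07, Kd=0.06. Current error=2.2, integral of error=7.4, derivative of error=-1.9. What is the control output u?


u = Kp*e + Ki*int(e) + Kd*de/dt
= 4.8*2.2 + 0.07*7.4 + 0.06*(-1.9)
= 10.56 + 0.518 + -0.114
= 10.964


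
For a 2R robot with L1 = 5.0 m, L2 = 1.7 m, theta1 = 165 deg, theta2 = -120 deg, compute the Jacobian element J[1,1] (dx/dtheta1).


J[1,1] = -L1*sin(t1) - L2*sin(t1+t2)
= -5.0*sin(165) - 1.7*sin(45)
= -2.4962


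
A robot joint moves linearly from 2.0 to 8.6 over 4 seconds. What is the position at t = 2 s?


s = t/T = 2/4 = 0.5
p(t) = p0 + (pf-p0)*s
= 2.0 + (8.6 - 2.0) * 0.5
= 5.3


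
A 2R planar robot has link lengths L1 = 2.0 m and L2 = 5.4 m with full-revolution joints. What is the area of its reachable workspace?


r_max = L1 + L2 = 7.4 m
r_min = |L1 - L2| = 3.4 m
Area = pi*(r_max^2 - r_min^2)
= pi*(54.76 - 11.56)
= pi * 43.2
= 135.7168 m^2


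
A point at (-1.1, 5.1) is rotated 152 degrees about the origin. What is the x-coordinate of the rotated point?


x' = x*cos(theta) - y*sin(theta)
cos(152 deg) = -0.8829, sin(152 deg) = 0.4695
x' = -1.1 * -0.8829 - 5.1 * 0.4695
= 0.9712 - 2.3943
= -1.4231


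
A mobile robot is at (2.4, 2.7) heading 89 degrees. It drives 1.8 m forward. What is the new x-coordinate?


x_new = x0 + d*cos(theta)
= 2.4 + 1.8*cos(89)
= 2.4 + 0.0314
= 2.4314


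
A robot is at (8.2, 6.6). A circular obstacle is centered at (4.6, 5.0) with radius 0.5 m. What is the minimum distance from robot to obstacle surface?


center_dist = sqrt((8.2-4.6)^2 + (6.6-5.0)^2)
= sqrt(12.96 + 2.56)
= 3.9395
min_dist = center_dist - radius = 3.9395 - 0.5 = 3.4395 m


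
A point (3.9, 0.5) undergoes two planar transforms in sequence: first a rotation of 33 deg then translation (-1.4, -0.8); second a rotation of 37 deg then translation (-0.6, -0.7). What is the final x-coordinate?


After transform 1:
x1 = cos(33)*3.9 - sin(33)*0.5 + -1.4 = 1.5985
y1 = sin(33)*3.9 + cos(33)*0.5 + -0.8 = 1.7434
After transform 2:
x2 = cos(37)*1.5985 - sin(37)*1.7434 + -0.6
= -0.3726


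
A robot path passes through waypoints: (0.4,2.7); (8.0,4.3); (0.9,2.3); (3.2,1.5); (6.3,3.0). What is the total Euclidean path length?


Segment lengths:
  seg1 = sqrt((7.6)^2 + (1.6)^2) = 7.7666
  seg2 = sqrt((-7.1)^2 + (-2.0)^2) = 7.3763
  seg3 = sqrt((2.3)^2 + (-0.8)^2) = 2.4352
  seg4 = sqrt((3.1)^2 + (1.5)^2) = 3.4438
Total = 21.0219


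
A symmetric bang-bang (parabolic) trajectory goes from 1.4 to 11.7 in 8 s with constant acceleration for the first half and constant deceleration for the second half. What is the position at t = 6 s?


Symmetric rest-to-rest: each phase covers (pf-p0)/2 in time T/2. 0.5*a*(T/2)^2 = (pf-p0)/2 => a = 4*(pf-p0)/T^2
a = 4*(11.7-1.4)/8^2 = 0.6437
t = 6 is in the deceleration phase (t > T/2).
p = pf - 0.5*a*(T-t)^2 = 11.7 - 0.5*0.6437*2^2
= 10.4125


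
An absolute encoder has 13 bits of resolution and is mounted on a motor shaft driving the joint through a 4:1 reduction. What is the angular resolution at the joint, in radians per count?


counts = 2^13 = 8192
effective counts at joint = 8192 * 4 = 32768
resolution = 2*pi / 32768
= 1.9175e-04 rad/count


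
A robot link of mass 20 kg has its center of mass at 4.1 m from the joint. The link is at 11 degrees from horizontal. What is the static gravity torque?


tau = m*g*L*cos(angle)
= 20 * 9.81 * 4.1 * cos(11 deg)
= 20 * 9.81 * 4.1 * 0.9816
= 789.6405 Nm


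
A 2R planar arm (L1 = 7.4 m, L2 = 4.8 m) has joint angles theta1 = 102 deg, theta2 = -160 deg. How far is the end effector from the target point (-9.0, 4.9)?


End effector via forward kinematics:
x = L1*cos(t1) + L2*cos(t1+t2) = 1.0051
y = L1*sin(t1) + L2*sin(t1+t2) = 3.1677
Distance to target:
d = sqrt((-9.0 - 1.0051)^2 + (4.9 - 3.1677)^2)
= sqrt(100.1013 + 3.001)
= 10.1539 m


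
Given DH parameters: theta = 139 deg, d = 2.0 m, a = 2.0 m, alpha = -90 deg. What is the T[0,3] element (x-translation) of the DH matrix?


T[0,3] = a * cos(theta)
= 2.0 * cos(139 deg)
= 2.0 * -0.7547
= -1.5094


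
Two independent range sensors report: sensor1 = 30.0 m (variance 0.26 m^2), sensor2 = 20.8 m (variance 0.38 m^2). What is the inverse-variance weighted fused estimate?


w1 = (1/var1) / (1/var1 + 1/var2)
   = 3.8462 / (3.8462 + 2.6316) = 0.5938
w2 = 1 - w1 = 0.4062
fused = w1*s1 + w2*s2 = 17.8125 + 8.45
= 26.2625 m


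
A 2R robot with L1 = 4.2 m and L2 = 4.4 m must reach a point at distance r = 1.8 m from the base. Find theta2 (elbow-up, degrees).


cos(theta2) = (r^2 - L1^2 - L2^2) / (2*L1*L2)
cos(theta2) = (3.24 - 17.64 - 19.36) / 36.96
cos(theta2) = -0.91342
theta2 = 155.9823 degrees


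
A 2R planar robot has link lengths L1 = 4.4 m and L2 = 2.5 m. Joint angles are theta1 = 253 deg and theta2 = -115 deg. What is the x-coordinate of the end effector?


Convert angles to radians: theta1 = 4.4157, theta2 = -2.0071
x = L1*cos(theta1) + L2*cos(theta1+theta2)
x = -1.2864 + -1.8579
x = -3.1443


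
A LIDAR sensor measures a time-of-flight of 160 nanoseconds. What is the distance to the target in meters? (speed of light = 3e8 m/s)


tof = 160 ns = 1.6e-07 s
dist = c * tof / 2
= 3e8 * 1.6e-07 / 2
= 24.0 m


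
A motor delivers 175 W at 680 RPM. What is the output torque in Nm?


omega = 680 * 2*pi/60 = 71.2094 rad/s
tau = P / omega = 175 / 71.2094
= 2.4575 Nm


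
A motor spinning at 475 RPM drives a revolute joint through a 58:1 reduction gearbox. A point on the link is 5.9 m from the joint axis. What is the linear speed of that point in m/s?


omega_motor = 475 * 2*pi/60 = 49.7419 rad/s
omega_joint = omega_motor / 58 = 0.8576 rad/s
v = omega_joint * r = 0.8576 * 5.9
= 5.06 m/s


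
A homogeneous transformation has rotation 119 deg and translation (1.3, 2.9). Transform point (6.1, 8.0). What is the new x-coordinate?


x' = cos(theta)*px - sin(theta)*py + tx
= -0.4848*6.1 - 0.8746*8.0 + 1.3
= -8.6543


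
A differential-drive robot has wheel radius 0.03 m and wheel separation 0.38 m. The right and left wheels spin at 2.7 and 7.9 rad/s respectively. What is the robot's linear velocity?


vR = r*wR = 0.03*2.7 = 0.081 m/s
vL = r*wL = 0.03*7.9 = 0.237 m/s
v = (vR+vL)/2 = 0.159 m/s
omega = (vR-vL)/L = -0.4105 rad/s
linear velocity = 0.159 m/s


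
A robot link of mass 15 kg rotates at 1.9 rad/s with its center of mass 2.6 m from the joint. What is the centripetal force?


F = m * omega^2 * r
= 15 * 1.9^2 * 2.6
= 15 * 3.61 * 2.6
= 140.79 N


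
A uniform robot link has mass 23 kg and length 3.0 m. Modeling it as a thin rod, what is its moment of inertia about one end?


I = (1/3) * m * L^2
= (1/3) * 23 * 3.0^2
= 0.333333 * 23 * 9.0
= 69.0 kg*m^2


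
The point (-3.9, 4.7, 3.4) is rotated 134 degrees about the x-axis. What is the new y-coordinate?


Rotation about x-axis: y' = y*cos(theta) - z*sin(theta)
= 4.7 * -0.6947 - 3.4 * 0.7193
= -5.7106


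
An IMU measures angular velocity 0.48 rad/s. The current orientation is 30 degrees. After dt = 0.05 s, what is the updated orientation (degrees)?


delta_theta = w * dt = 0.48 * 0.05 = 0.024 rad
= 1.3751 deg
theta_new = 30 + 1.3751 = 31.3751 deg


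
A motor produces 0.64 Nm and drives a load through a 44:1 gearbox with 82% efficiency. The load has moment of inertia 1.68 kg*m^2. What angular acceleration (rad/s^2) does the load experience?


tau_out = tau_motor * N * eta
= 0.64 * 44 * 0.82 = 23.0912 Nm
alpha = tau_out / I = 23.0912 / 1.68
= 13.7448 rad/s^2


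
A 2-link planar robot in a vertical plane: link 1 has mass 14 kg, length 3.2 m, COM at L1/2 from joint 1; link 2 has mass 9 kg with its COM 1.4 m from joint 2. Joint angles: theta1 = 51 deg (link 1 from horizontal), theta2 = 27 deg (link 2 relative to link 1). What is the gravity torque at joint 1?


Horizontal distance from joint 1 to link-1 COM:
  x_c1 = (L1/2)*cos(t1) = 1.6 * 0.6293 = 1.0069 m
Horizontal distance from joint 1 to link-2 COM:
  x_c2 = L1*cos(t1) + Lc2*cos(t1+t2)
       = 3.2*0.6293 + 1.4*0.2079 = 2.3049 m
tau1 = m1*g*x_c1 + m2*g*x_c2
     = 14*9.81*1.0069 + 9*9.81*2.3049
     = 138.2894 + 203.4998
     = 341.7891 Nm


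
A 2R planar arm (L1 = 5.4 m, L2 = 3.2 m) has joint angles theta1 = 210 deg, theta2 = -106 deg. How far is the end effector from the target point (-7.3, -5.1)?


End effector via forward kinematics:
x = L1*cos(t1) + L2*cos(t1+t2) = -5.4507
y = L1*sin(t1) + L2*sin(t1+t2) = 0.4049
Distance to target:
d = sqrt((-7.3 - -5.4507)^2 + (-5.1 - 0.4049)^2)
= sqrt(3.42 + 30.3044)
= 5.8073 m


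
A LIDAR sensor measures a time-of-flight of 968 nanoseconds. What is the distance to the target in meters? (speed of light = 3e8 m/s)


tof = 968 ns = 9.68e-07 s
dist = c * tof / 2
= 3e8 * 9.68e-07 / 2
= 145.2 m


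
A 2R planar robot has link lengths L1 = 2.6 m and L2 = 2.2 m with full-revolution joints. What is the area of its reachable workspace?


r_max = L1 + L2 = 4.8 m
r_min = |L1 - L2| = 0.4 m
Area = pi*(r_max^2 - r_min^2)
= pi*(23.04 - 0.16)
= pi * 22.88
= 71.8796 m^2


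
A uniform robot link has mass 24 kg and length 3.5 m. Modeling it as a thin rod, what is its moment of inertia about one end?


I = (1/3) * m * L^2
= (1/3) * 24 * 3.5^2
= 0.333333 * 24 * 12.25
= 98.0 kg*m^2


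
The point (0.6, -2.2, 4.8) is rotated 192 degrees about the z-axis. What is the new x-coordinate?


Rotation about z-axis: x' = x*cos(theta) - y*sin(theta)
= 0.6 * -0.9781 - -2.2 * -0.2079
= -1.0443


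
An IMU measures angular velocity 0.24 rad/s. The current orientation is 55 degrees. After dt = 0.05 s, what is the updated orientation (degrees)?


delta_theta = w * dt = 0.24 * 0.05 = 0.012 rad
= 0.6875 deg
theta_new = 55 + 0.6875 = 55.6875 deg


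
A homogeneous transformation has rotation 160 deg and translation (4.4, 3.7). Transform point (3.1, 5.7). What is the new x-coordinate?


x' = cos(theta)*px - sin(theta)*py + tx
= -0.9397*3.1 - 0.342*5.7 + 4.4
= -0.4626


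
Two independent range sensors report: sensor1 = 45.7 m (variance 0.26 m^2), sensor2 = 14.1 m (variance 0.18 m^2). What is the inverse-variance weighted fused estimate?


w1 = (1/var1) / (1/var1 + 1/var2)
   = 3.8462 / (3.8462 + 5.5556) = 0.4091
w2 = 1 - w1 = 0.5909
fused = w1*s1 + w2*s2 = 18.6955 + 8.3318
= 27.0273 m


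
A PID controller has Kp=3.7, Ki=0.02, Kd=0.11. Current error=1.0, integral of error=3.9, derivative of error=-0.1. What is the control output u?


u = Kp*e + Ki*int(e) + Kd*de/dt
= 3.7*1.0 + 0.02*3.9 + 0.11*(-0.1)
= 3.7 + 0.078 + -0.011
= 3.767


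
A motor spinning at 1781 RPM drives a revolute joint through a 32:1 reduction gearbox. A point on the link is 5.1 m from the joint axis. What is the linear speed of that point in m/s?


omega_motor = 1781 * 2*pi/60 = 186.5059 rad/s
omega_joint = omega_motor / 32 = 5.8283 rad/s
v = omega_joint * r = 5.8283 * 5.1
= 29.7244 m/s


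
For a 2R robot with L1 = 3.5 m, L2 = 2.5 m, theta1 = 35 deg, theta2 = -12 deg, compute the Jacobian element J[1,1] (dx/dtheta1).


J[1,1] = -L1*sin(t1) - L2*sin(t1+t2)
= -3.5*sin(35) - 2.5*sin(23)
= -2.9843


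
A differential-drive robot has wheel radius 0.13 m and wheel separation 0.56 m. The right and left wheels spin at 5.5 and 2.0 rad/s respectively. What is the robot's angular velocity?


vR = r*wR = 0.13*5.5 = 0.715 m/s
vL = r*wL = 0.13*2.0 = 0.26 m/s
v = (vR+vL)/2 = 0.4875 m/s
omega = (vR-vL)/L = 0.8125 rad/s
angular velocity = 0.8125 rad/s


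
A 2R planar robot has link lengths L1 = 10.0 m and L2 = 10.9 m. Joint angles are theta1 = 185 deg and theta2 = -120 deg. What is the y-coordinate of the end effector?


Convert angles to radians: theta1 = 3.2289, theta2 = -2.0944
y = L1*sin(theta1) + L2*sin(theta1+theta2)
y = -0.8716 + 9.8788
y = 9.0072


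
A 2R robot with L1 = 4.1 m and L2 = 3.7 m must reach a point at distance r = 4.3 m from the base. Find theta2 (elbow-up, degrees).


cos(theta2) = (r^2 - L1^2 - L2^2) / (2*L1*L2)
cos(theta2) = (18.49 - 16.81 - 13.69) / 30.34
cos(theta2) = -0.395847
theta2 = 113.3188 degrees


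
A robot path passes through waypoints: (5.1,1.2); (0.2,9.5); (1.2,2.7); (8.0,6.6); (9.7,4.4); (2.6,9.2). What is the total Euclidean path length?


Segment lengths:
  seg1 = sqrt((-4.9)^2 + (8.3)^2) = 9.6385
  seg2 = sqrt((1.0)^2 + (-6.8)^2) = 6.8731
  seg3 = sqrt((6.8)^2 + (3.9)^2) = 7.839
  seg4 = sqrt((1.7)^2 + (-2.2)^2) = 2.7803
  seg5 = sqrt((-7.1)^2 + (4.8)^2) = 8.5703
Total = 35.7012


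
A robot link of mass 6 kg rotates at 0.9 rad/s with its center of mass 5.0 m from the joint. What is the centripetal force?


F = m * omega^2 * r
= 6 * 0.9^2 * 5.0
= 6 * 0.81 * 5.0
= 24.3 N


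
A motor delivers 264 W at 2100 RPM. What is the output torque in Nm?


omega = 2100 * 2*pi/60 = 219.9115 rad/s
tau = P / omega = 264 / 219.9115
= 1.2005 Nm


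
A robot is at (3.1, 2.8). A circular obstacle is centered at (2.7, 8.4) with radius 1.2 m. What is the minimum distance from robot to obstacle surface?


center_dist = sqrt((3.1-2.7)^2 + (2.8-8.4)^2)
= sqrt(0.16 + 31.36)
= 5.6143
min_dist = center_dist - radius = 5.6143 - 1.2 = 4.4143 m


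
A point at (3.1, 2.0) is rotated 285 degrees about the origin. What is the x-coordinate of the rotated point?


x' = x*cos(theta) - y*sin(theta)
cos(285 deg) = 0.2588, sin(285 deg) = -0.9659
x' = 3.1 * 0.2588 - 2.0 * -0.9659
= 0.8023 - -1.9319
= 2.7342


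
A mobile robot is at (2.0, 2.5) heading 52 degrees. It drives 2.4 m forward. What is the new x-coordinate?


x_new = x0 + d*cos(theta)
= 2.0 + 2.4*cos(52)
= 2.0 + 1.4776
= 3.4776


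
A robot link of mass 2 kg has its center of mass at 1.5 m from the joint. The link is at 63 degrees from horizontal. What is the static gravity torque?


tau = m*g*L*cos(angle)
= 2 * 9.81 * 1.5 * cos(63 deg)
= 2 * 9.81 * 1.5 * 0.454
= 13.3609 Nm


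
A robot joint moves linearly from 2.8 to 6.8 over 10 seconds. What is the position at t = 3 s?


s = t/T = 3/10 = 0.3
p(t) = p0 + (pf-p0)*s
= 2.8 + (6.8 - 2.8) * 0.3
= 4.0


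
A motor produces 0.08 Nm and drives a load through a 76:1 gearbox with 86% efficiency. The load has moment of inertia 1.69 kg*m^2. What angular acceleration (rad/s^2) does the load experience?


tau_out = tau_motor * N * eta
= 0.08 * 76 * 0.86 = 5.2288 Nm
alpha = tau_out / I = 5.2288 / 1.69
= 3.094 rad/s^2


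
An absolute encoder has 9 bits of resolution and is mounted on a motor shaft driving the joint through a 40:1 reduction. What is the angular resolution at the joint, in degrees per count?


counts = 2^9 = 512
effective counts at joint = 512 * 40 = 20480
resolution = 360 / 20480
= 0.0176 deg/count


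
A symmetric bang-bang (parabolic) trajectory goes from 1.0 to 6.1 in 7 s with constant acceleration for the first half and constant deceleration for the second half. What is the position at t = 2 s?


Symmetric rest-to-rest: each phase covers (pf-p0)/2 in time T/2. 0.5*a*(T/2)^2 = (pf-p0)/2 => a = 4*(pf-p0)/T^2
a = 4*(6.1-1.0)/7^2 = 0.4163
t = 2 is in the acceleration phase (t <= T/2).
p = p0 + 0.5*a*t^2 = 1.0 + 0.5*0.4163*2^2
= 1.8327


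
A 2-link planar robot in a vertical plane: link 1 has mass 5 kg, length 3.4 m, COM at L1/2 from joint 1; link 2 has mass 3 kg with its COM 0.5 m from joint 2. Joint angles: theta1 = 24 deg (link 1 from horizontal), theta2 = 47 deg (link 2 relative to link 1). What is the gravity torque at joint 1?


Horizontal distance from joint 1 to link-1 COM:
  x_c1 = (L1/2)*cos(t1) = 1.7 * 0.9135 = 1.553 m
Horizontal distance from joint 1 to link-2 COM:
  x_c2 = L1*cos(t1) + Lc2*cos(t1+t2)
       = 3.4*0.9135 + 0.5*0.3256 = 3.2688 m
tau1 = m1*g*x_c1 + m2*g*x_c2
     = 5*9.81*1.553 + 3*9.81*3.2688
     = 76.176 + 96.2019
     = 172.3779 Nm


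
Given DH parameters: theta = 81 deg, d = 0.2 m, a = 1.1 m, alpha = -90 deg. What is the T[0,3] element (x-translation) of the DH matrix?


T[0,3] = a * cos(theta)
= 1.1 * cos(81 deg)
= 1.1 * 0.1564
= 0.1721


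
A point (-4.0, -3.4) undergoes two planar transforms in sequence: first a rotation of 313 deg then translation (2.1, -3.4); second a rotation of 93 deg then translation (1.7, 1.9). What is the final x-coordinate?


After transform 1:
x1 = cos(313)*-4.0 - sin(313)*-3.4 + 2.1 = -3.1146
y1 = sin(313)*-4.0 + cos(313)*-3.4 + -3.4 = -2.7934
After transform 2:
x2 = cos(93)*-3.1146 - sin(93)*-2.7934 + 1.7
= 4.6526


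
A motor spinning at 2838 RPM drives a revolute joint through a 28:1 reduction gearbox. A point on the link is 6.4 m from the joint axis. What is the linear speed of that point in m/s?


omega_motor = 2838 * 2*pi/60 = 297.1947 rad/s
omega_joint = omega_motor / 28 = 10.6141 rad/s
v = omega_joint * r = 10.6141 * 6.4
= 67.9302 m/s


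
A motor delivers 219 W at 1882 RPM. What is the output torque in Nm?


omega = 1882 * 2*pi/60 = 197.0826 rad/s
tau = P / omega = 219 / 197.0826
= 1.1112 Nm


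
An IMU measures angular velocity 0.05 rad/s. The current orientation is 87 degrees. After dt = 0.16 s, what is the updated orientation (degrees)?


delta_theta = w * dt = 0.05 * 0.16 = 0.008 rad
= 0.4584 deg
theta_new = 87 + 0.4584 = 87.4584 deg


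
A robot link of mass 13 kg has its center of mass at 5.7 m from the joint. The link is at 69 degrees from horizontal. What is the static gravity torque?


tau = m*g*L*cos(angle)
= 13 * 9.81 * 5.7 * cos(69 deg)
= 13 * 9.81 * 5.7 * 0.3584
= 260.5052 Nm


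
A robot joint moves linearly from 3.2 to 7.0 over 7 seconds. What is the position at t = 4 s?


s = t/T = 4/7 = 0.5714
p(t) = p0 + (pf-p0)*s
= 3.2 + (7.0 - 3.2) * 0.5714
= 5.3714


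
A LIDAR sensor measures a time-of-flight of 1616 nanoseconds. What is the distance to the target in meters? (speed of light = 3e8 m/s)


tof = 1616 ns = 1.616e-06 s
dist = c * tof / 2
= 3e8 * 1.616e-06 / 2
= 242.4 m


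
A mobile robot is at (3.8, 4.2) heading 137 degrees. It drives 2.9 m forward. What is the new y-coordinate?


y_new = y0 + d*sin(theta)
= 4.2 + 2.9*sin(137)
= 4.2 + 1.9778
= 6.1778


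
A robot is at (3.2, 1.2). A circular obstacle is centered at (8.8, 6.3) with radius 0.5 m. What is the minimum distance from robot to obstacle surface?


center_dist = sqrt((3.2-8.8)^2 + (1.2-6.3)^2)
= sqrt(31.36 + 26.01)
= 7.5743
min_dist = center_dist - radius = 7.5743 - 0.5 = 7.0743 m


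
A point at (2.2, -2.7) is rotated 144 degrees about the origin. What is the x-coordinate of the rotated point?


x' = x*cos(theta) - y*sin(theta)
cos(144 deg) = -0.809, sin(144 deg) = 0.5878
x' = 2.2 * -0.809 - -2.7 * 0.5878
= -1.7798 - -1.587
= -0.1928


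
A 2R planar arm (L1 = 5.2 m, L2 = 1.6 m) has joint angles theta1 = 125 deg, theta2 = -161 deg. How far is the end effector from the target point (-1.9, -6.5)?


End effector via forward kinematics:
x = L1*cos(t1) + L2*cos(t1+t2) = -1.6882
y = L1*sin(t1) + L2*sin(t1+t2) = 3.3191
Distance to target:
d = sqrt((-1.9 - -1.6882)^2 + (-6.5 - 3.3191)^2)
= sqrt(0.0449 + 96.4154)
= 9.8214 m


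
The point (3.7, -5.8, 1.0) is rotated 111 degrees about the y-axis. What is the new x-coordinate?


Rotation about y-axis: x' = x*cos(theta) + z*sin(theta)
= 3.7 * -0.3584 + 1.0 * 0.9336
= -0.3924


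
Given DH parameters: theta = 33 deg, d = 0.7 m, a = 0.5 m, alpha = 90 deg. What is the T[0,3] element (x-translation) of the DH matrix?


T[0,3] = a * cos(theta)
= 0.5 * cos(33 deg)
= 0.5 * 0.8387
= 0.4193


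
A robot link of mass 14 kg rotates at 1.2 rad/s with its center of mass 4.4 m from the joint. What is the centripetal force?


F = m * omega^2 * r
= 14 * 1.2^2 * 4.4
= 14 * 1.44 * 4.4
= 88.704 N


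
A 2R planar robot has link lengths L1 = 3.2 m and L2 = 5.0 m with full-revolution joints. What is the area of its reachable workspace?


r_max = L1 + L2 = 8.2 m
r_min = |L1 - L2| = 1.8 m
Area = pi*(r_max^2 - r_min^2)
= pi*(67.24 - 3.24)
= pi * 64.0
= 201.0619 m^2


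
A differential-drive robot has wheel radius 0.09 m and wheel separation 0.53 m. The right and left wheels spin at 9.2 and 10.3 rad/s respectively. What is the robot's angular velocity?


vR = r*wR = 0.09*9.2 = 0.828 m/s
vL = r*wL = 0.09*10.3 = 0.927 m/s
v = (vR+vL)/2 = 0.8775 m/s
omega = (vR-vL)/L = -0.1868 rad/s
angular velocity = -0.1868 rad/s


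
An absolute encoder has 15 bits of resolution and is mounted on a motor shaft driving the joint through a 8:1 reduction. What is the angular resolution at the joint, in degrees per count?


counts = 2^15 = 32768
effective counts at joint = 32768 * 8 = 262144
resolution = 360 / 262144
= 0.0014 deg/count


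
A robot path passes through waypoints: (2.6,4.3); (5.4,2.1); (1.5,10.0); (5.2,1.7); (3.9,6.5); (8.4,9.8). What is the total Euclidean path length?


Segment lengths:
  seg1 = sqrt((2.8)^2 + (-2.2)^2) = 3.5609
  seg2 = sqrt((-3.9)^2 + (7.9)^2) = 8.8102
  seg3 = sqrt((3.7)^2 + (-8.3)^2) = 9.0874
  seg4 = sqrt((-1.3)^2 + (4.8)^2) = 4.9729
  seg5 = sqrt((4.5)^2 + (3.3)^2) = 5.5803
Total = 32.0117


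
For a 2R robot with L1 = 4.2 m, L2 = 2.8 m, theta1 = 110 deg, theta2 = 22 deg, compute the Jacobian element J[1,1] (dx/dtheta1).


J[1,1] = -L1*sin(t1) - L2*sin(t1+t2)
= -4.2*sin(110) - 2.8*sin(132)
= -6.0275


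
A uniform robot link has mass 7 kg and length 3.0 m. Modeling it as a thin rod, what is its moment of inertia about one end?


I = (1/3) * m * L^2
= (1/3) * 7 * 3.0^2
= 0.333333 * 7 * 9.0
= 21.0 kg*m^2


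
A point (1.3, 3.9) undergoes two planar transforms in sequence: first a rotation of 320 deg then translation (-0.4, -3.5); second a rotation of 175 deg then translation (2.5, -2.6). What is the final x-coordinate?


After transform 1:
x1 = cos(320)*1.3 - sin(320)*3.9 + -0.4 = 3.1027
y1 = sin(320)*1.3 + cos(320)*3.9 + -3.5 = -1.3481
After transform 2:
x2 = cos(175)*3.1027 - sin(175)*-1.3481 + 2.5
= -0.4734


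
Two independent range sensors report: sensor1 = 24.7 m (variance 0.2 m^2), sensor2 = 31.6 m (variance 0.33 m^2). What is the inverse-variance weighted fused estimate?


w1 = (1/var1) / (1/var1 + 1/var2)
   = 5.0 / (5.0 + 3.0303) = 0.6226
w2 = 1 - w1 = 0.3774
fused = w1*s1 + w2*s2 = 15.3792 + 11.9245
= 27.3038 m


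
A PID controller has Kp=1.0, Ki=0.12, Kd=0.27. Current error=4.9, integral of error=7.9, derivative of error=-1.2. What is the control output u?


u = Kp*e + Ki*int(e) + Kd*de/dt
= 1.0*4.9 + 0.12*7.9 + 0.27*(-1.2)
= 4.9 + 0.948 + -0.324
= 5.524


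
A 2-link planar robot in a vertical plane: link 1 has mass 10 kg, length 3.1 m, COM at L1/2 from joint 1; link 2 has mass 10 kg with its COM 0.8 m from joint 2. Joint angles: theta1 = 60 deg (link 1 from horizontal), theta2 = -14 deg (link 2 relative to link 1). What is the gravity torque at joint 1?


Horizontal distance from joint 1 to link-1 COM:
  x_c1 = (L1/2)*cos(t1) = 1.55 * 0.5 = 0.775 m
Horizontal distance from joint 1 to link-2 COM:
  x_c2 = L1*cos(t1) + Lc2*cos(t1+t2)
       = 3.1*0.5 + 0.8*0.6947 = 2.1057 m
tau1 = m1*g*x_c1 + m2*g*x_c2
     = 10*9.81*0.775 + 10*9.81*2.1057
     = 76.0275 + 206.5718
     = 282.5993 Nm


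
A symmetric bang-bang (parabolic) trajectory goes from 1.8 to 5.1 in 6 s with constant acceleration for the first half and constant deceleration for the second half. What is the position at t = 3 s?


Symmetric rest-to-rest: each phase covers (pf-p0)/2 in time T/2. 0.5*a*(T/2)^2 = (pf-p0)/2 => a = 4*(pf-p0)/T^2
a = 4*(5.1-1.8)/6^2 = 0.3667
t = 3 is in the acceleration phase (t <= T/2).
p = p0 + 0.5*a*t^2 = 1.8 + 0.5*0.3667*3^2
= 3.45


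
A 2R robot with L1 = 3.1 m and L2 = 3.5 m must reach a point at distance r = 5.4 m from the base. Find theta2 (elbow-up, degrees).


cos(theta2) = (r^2 - L1^2 - L2^2) / (2*L1*L2)
cos(theta2) = (29.16 - 9.61 - 12.25) / 21.7
cos(theta2) = 0.336406
theta2 = 70.342 degrees


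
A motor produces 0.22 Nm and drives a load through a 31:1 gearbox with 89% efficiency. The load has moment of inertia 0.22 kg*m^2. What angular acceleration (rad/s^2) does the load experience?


tau_out = tau_motor * N * eta
= 0.22 * 31 * 0.89 = 6.0698 Nm
alpha = tau_out / I = 6.0698 / 0.22
= 27.59 rad/s^2


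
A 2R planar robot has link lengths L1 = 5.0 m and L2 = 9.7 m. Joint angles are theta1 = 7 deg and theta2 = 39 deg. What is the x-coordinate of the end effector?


Convert angles to radians: theta1 = 0.1222, theta2 = 0.6807
x = L1*cos(theta1) + L2*cos(theta1+theta2)
x = 4.9627 + 6.7382
x = 11.7009


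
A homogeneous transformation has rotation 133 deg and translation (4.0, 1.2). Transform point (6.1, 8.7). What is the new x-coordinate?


x' = cos(theta)*px - sin(theta)*py + tx
= -0.682*6.1 - 0.7314*8.7 + 4.0
= -6.523


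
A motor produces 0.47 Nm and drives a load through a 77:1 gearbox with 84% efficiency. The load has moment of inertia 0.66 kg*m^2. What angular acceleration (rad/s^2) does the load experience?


tau_out = tau_motor * N * eta
= 0.47 * 77 * 0.84 = 30.3996 Nm
alpha = tau_out / I = 30.3996 / 0.66
= 46.06 rad/s^2


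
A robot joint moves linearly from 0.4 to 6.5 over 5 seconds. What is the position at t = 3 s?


s = t/T = 3/5 = 0.6
p(t) = p0 + (pf-p0)*s
= 0.4 + (6.5 - 0.4) * 0.6
= 4.06


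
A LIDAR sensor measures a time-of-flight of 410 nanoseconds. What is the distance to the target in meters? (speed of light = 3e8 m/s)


tof = 410 ns = 4.1e-07 s
dist = c * tof / 2
= 3e8 * 4.1e-07 / 2
= 61.5 m


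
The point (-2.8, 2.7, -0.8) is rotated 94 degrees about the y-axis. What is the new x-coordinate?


Rotation about y-axis: x' = x*cos(theta) + z*sin(theta)
= -2.8 * -0.0698 + -0.8 * 0.9976
= -0.6027


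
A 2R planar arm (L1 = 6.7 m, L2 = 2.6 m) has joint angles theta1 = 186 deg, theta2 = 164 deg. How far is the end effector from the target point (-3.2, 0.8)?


End effector via forward kinematics:
x = L1*cos(t1) + L2*cos(t1+t2) = -4.1028
y = L1*sin(t1) + L2*sin(t1+t2) = -1.1518
Distance to target:
d = sqrt((-3.2 - -4.1028)^2 + (0.8 - -1.1518)^2)
= sqrt(0.815 + 3.8096)
= 2.1505 m


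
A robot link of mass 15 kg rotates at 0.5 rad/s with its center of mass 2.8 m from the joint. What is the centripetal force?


F = m * omega^2 * r
= 15 * 0.5^2 * 2.8
= 15 * 0.25 * 2.8
= 10.5 N


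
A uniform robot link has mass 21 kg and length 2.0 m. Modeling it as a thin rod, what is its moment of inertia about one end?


I = (1/3) * m * L^2
= (1/3) * 21 * 2.0^2
= 0.333333 * 21 * 4.0
= 28.0 kg*m^2


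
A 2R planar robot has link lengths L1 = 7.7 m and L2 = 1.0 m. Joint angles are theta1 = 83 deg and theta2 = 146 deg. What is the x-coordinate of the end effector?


Convert angles to radians: theta1 = 1.4486, theta2 = 2.5482
x = L1*cos(theta1) + L2*cos(theta1+theta2)
x = 0.9384 + -0.6561
x = 0.2823


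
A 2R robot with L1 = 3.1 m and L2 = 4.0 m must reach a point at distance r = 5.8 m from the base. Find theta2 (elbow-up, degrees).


cos(theta2) = (r^2 - L1^2 - L2^2) / (2*L1*L2)
cos(theta2) = (33.64 - 9.61 - 16.0) / 24.8
cos(theta2) = 0.32379
theta2 = 71.1077 degrees


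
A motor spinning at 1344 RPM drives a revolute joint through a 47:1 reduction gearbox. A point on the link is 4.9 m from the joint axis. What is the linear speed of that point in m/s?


omega_motor = 1344 * 2*pi/60 = 140.7434 rad/s
omega_joint = omega_motor / 47 = 2.9945 rad/s
v = omega_joint * r = 2.9945 * 4.9
= 14.6732 m/s


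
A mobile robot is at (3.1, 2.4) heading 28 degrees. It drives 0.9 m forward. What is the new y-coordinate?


y_new = y0 + d*sin(theta)
= 2.4 + 0.9*sin(28)
= 2.4 + 0.4225
= 2.8225


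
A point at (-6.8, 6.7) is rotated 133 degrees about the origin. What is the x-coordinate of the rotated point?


x' = x*cos(theta) - y*sin(theta)
cos(133 deg) = -0.682, sin(133 deg) = 0.7314
x' = -6.8 * -0.682 - 6.7 * 0.7314
= 4.6376 - 4.9001
= -0.2625


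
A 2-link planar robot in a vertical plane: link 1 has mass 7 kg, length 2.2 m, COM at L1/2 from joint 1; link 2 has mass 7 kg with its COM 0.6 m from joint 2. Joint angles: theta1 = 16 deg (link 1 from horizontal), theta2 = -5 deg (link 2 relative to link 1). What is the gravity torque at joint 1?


Horizontal distance from joint 1 to link-1 COM:
  x_c1 = (L1/2)*cos(t1) = 1.1 * 0.9613 = 1.0574 m
Horizontal distance from joint 1 to link-2 COM:
  x_c2 = L1*cos(t1) + Lc2*cos(t1+t2)
       = 2.2*0.9613 + 0.6*0.9816 = 2.7038 m
tau1 = m1*g*x_c1 + m2*g*x_c2
     = 7*9.81*1.0574 + 7*9.81*2.7038
     = 72.6108 + 185.6667
     = 258.2775 Nm


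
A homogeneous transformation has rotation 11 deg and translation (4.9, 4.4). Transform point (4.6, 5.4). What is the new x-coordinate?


x' = cos(theta)*px - sin(theta)*py + tx
= 0.9816*4.6 - 0.1908*5.4 + 4.9
= 8.3851


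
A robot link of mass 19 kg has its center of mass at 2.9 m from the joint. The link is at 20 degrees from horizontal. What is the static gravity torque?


tau = m*g*L*cos(angle)
= 19 * 9.81 * 2.9 * cos(20 deg)
= 19 * 9.81 * 2.9 * 0.9397
= 507.933 Nm


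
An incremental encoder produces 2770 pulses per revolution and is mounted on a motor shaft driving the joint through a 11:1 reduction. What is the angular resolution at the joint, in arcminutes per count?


counts per rev = 2770
effective counts at joint = 2770 * 11 = 30470
resolution = 360*60 / 30470
= 0.7089 arcmin/count


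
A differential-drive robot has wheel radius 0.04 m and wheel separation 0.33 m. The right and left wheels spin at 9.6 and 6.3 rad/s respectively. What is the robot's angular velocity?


vR = r*wR = 0.04*9.6 = 0.384 m/s
vL = r*wL = 0.04*6.3 = 0.252 m/s
v = (vR+vL)/2 = 0.318 m/s
omega = (vR-vL)/L = 0.4 rad/s
angular velocity = 0.4 rad/s


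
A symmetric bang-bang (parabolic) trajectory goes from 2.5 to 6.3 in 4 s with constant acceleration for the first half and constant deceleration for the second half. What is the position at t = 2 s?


Symmetric rest-to-rest: each phase covers (pf-p0)/2 in time T/2. 0.5*a*(T/2)^2 = (pf-p0)/2 => a = 4*(pf-p0)/T^2
a = 4*(6.3-2.5)/4^2 = 0.95
t = 2 is in the acceleration phase (t <= T/2).
p = p0 + 0.5*a*t^2 = 2.5 + 0.5*0.95*2^2
= 4.4


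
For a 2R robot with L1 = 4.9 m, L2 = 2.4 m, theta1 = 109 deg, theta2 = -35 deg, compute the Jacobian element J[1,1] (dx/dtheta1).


J[1,1] = -L1*sin(t1) - L2*sin(t1+t2)
= -4.9*sin(109) - 2.4*sin(74)
= -6.9401


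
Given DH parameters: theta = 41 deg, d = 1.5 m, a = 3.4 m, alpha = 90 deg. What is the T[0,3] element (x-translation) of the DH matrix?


T[0,3] = a * cos(theta)
= 3.4 * cos(41 deg)
= 3.4 * 0.7547
= 2.566


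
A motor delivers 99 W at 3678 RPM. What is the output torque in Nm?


omega = 3678 * 2*pi/60 = 385.1593 rad/s
tau = P / omega = 99 / 385.1593
= 0.257 Nm


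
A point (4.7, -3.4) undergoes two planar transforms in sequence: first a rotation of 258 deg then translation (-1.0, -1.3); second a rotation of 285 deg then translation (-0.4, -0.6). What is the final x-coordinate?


After transform 1:
x1 = cos(258)*4.7 - sin(258)*-3.4 + -1.0 = -5.3029
y1 = sin(258)*4.7 + cos(258)*-3.4 + -1.3 = -5.1904
After transform 2:
x2 = cos(285)*-5.3029 - sin(285)*-5.1904 + -0.4
= -6.786


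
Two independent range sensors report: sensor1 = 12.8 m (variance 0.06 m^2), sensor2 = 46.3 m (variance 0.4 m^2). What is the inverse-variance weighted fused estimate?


w1 = (1/var1) / (1/var1 + 1/var2)
   = 16.6667 / (16.6667 + 2.5) = 0.8696
w2 = 1 - w1 = 0.1304
fused = w1*s1 + w2*s2 = 11.1304 + 6.0391
= 17.1696 m


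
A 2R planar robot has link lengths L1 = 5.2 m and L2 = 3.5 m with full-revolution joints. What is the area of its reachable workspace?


r_max = L1 + L2 = 8.7 m
r_min = |L1 - L2| = 1.7 m
Area = pi*(r_max^2 - r_min^2)
= pi*(75.69 - 2.89)
= pi * 72.8
= 228.7079 m^2


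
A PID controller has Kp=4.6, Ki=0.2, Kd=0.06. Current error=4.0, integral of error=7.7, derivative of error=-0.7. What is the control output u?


u = Kp*e + Ki*int(e) + Kd*de/dt
= 4.6*4.0 + 0.2*7.7 + 0.06*(-0.7)
= 18.4 + 1.54 + -0.042
= 19.898


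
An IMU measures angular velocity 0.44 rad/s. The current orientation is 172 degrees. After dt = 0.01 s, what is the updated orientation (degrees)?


delta_theta = w * dt = 0.44 * 0.01 = 0.0044 rad
= 0.2521 deg
theta_new = 172 + 0.2521 = 172.2521 deg


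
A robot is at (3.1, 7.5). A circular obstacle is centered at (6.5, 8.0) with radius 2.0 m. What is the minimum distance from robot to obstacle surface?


center_dist = sqrt((3.1-6.5)^2 + (7.5-8.0)^2)
= sqrt(11.56 + 0.25)
= 3.4366
min_dist = center_dist - radius = 3.4366 - 2.0 = 1.4366 m


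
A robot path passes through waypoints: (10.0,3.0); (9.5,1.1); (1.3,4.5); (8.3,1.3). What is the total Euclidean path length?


Segment lengths:
  seg1 = sqrt((-0.5)^2 + (-1.9)^2) = 1.9647
  seg2 = sqrt((-8.2)^2 + (3.4)^2) = 8.8769
  seg3 = sqrt((7.0)^2 + (-3.2)^2) = 7.6968
Total = 18.5384


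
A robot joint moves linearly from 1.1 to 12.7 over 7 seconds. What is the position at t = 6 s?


s = t/T = 6/7 = 0.8571
p(t) = p0 + (pf-p0)*s
= 1.1 + (12.7 - 1.1) * 0.8571
= 11.0429


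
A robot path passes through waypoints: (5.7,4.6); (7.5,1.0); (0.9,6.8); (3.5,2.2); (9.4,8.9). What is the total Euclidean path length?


Segment lengths:
  seg1 = sqrt((1.8)^2 + (-3.6)^2) = 4.0249
  seg2 = sqrt((-6.6)^2 + (5.8)^2) = 8.7864
  seg3 = sqrt((2.6)^2 + (-4.6)^2) = 5.2839
  seg4 = sqrt((5.9)^2 + (6.7)^2) = 8.9275
Total = 27.0227


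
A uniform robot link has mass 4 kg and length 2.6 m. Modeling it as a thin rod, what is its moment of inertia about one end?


I = (1/3) * m * L^2
= (1/3) * 4 * 2.6^2
= 0.333333 * 4 * 6.76
= 9.0133 kg*m^2


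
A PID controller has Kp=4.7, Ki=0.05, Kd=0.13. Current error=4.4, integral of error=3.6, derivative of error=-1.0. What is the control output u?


u = Kp*e + Ki*int(e) + Kd*de/dt
= 4.7*4.4 + 0.05*3.6 + 0.13*(-1.0)
= 20.68 + 0.18 + -0.13
= 20.73


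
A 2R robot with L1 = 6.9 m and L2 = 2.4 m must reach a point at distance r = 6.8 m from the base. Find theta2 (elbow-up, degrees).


cos(theta2) = (r^2 - L1^2 - L2^2) / (2*L1*L2)
cos(theta2) = (46.24 - 47.61 - 5.76) / 33.12
cos(theta2) = -0.215278
theta2 = 102.4318 degrees


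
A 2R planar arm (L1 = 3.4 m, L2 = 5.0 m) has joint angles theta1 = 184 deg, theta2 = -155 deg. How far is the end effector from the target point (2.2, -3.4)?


End effector via forward kinematics:
x = L1*cos(t1) + L2*cos(t1+t2) = 0.9814
y = L1*sin(t1) + L2*sin(t1+t2) = 2.1869
Distance to target:
d = sqrt((2.2 - 0.9814)^2 + (-3.4 - 2.1869)^2)
= sqrt(1.485 + 31.2132)
= 5.7182 m


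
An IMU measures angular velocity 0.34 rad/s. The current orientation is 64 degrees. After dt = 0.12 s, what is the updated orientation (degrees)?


delta_theta = w * dt = 0.34 * 0.12 = 0.0408 rad
= 2.3377 deg
theta_new = 64 + 2.3377 = 66.3377 deg


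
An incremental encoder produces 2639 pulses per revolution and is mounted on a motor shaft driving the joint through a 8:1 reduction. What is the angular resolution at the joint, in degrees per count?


counts per rev = 2639
effective counts at joint = 2639 * 8 = 21112
resolution = 360 / 21112
= 0.0171 deg/count


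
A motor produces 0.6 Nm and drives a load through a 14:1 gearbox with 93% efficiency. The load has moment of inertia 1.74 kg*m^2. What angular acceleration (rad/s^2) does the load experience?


tau_out = tau_motor * N * eta
= 0.6 * 14 * 0.93 = 7.812 Nm
alpha = tau_out / I = 7.812 / 1.74
= 4.4897 rad/s^2


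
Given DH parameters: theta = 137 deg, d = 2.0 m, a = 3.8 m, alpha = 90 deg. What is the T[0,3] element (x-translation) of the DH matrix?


T[0,3] = a * cos(theta)
= 3.8 * cos(137 deg)
= 3.8 * -0.7314
= -2.7791


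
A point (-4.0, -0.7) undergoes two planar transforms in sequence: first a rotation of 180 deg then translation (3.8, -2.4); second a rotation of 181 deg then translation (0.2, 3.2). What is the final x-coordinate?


After transform 1:
x1 = cos(180)*-4.0 - sin(180)*-0.7 + 3.8 = 7.8
y1 = sin(180)*-4.0 + cos(180)*-0.7 + -2.4 = -1.7
After transform 2:
x2 = cos(181)*7.8 - sin(181)*-1.7 + 0.2
= -7.6285


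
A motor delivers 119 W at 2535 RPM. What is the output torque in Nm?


omega = 2535 * 2*pi/60 = 265.4646 rad/s
tau = P / omega = 119 / 265.4646
= 0.4483 Nm


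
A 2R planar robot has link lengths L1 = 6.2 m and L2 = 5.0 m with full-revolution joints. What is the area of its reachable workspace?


r_max = L1 + L2 = 11.2 m
r_min = |L1 - L2| = 1.2 m
Area = pi*(r_max^2 - r_min^2)
= pi*(125.44 - 1.44)
= pi * 124.0
= 389.5575 m^2


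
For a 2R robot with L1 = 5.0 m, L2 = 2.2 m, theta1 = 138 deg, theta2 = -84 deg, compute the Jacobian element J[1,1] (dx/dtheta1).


J[1,1] = -L1*sin(t1) - L2*sin(t1+t2)
= -5.0*sin(138) - 2.2*sin(54)
= -5.1255


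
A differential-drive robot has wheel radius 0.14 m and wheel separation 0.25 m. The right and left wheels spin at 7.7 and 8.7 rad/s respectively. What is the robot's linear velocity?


vR = r*wR = 0.14*7.7 = 1.078 m/s
vL = r*wL = 0.14*8.7 = 1.218 m/s
v = (vR+vL)/2 = 1.148 m/s
omega = (vR-vL)/L = -0.56 rad/s
linear velocity = 1.148 m/s


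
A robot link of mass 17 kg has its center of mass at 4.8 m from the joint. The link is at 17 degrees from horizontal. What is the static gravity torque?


tau = m*g*L*cos(angle)
= 17 * 9.81 * 4.8 * cos(17 deg)
= 17 * 9.81 * 4.8 * 0.9563
= 765.5181 Nm


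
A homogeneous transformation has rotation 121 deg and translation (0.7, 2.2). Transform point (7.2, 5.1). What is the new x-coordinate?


x' = cos(theta)*px - sin(theta)*py + tx
= -0.515*7.2 - 0.8572*5.1 + 0.7
= -7.3798


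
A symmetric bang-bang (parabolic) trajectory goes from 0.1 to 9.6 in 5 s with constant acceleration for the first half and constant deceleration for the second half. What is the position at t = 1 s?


Symmetric rest-to-rest: each phase covers (pf-p0)/2 in time T/2. 0.5*a*(T/2)^2 = (pf-p0)/2 => a = 4*(pf-p0)/T^2
a = 4*(9.6-0.1)/5^2 = 1.52
t = 1 is in the acceleration phase (t <= T/2).
p = p0 + 0.5*a*t^2 = 0.1 + 0.5*1.52*1^2
= 0.86


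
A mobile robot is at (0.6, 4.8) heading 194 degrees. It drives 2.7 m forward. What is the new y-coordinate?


y_new = y0 + d*sin(theta)
= 4.8 + 2.7*sin(194)
= 4.8 + -0.6532
= 4.1468


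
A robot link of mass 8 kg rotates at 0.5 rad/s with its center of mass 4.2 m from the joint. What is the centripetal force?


F = m * omega^2 * r
= 8 * 0.5^2 * 4.2
= 8 * 0.25 * 4.2
= 8.4 N


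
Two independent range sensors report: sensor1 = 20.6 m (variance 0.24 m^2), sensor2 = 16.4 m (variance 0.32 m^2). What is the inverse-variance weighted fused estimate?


w1 = (1/var1) / (1/var1 + 1/var2)
   = 4.1667 / (4.1667 + 3.125) = 0.5714
w2 = 1 - w1 = 0.4286
fused = w1*s1 + w2*s2 = 11.7714 + 7.0286
= 18.8 m


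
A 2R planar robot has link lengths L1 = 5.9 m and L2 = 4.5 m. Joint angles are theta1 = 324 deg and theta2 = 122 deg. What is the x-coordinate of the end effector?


Convert angles to radians: theta1 = 5.6549, theta2 = 2.1293
x = L1*cos(theta1) + L2*cos(theta1+theta2)
x = 4.7732 + 0.3139
x = 5.0871


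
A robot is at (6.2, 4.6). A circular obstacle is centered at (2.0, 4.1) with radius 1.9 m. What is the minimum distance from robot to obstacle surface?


center_dist = sqrt((6.2-2.0)^2 + (4.6-4.1)^2)
= sqrt(17.64 + 0.25)
= 4.2297
min_dist = center_dist - radius = 4.2297 - 1.9 = 2.3297 m
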